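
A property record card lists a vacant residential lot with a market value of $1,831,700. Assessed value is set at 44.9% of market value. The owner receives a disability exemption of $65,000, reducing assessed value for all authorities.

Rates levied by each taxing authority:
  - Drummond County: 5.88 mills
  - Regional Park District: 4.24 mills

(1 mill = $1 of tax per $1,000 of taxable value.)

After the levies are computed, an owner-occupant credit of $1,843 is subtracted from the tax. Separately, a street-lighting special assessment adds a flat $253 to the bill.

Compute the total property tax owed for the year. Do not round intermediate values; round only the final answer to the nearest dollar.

$6,075

Assessed value = $1,831,700 × 0.449 = $822,433.3
Taxable value = $822,433.3 − $65,000 = $757,433.3
Drummond County: $757,433.3 × 0.00588 = $4,453.707804
Regional Park District: $757,433.3 × 0.00424 = $3,211.517192
Levies subtotal = $7,665.224996
After credit = $7,665.224996 − $1,843 = $5,822.224996
Total = $5,822.224996 + $253 = $6,075.224996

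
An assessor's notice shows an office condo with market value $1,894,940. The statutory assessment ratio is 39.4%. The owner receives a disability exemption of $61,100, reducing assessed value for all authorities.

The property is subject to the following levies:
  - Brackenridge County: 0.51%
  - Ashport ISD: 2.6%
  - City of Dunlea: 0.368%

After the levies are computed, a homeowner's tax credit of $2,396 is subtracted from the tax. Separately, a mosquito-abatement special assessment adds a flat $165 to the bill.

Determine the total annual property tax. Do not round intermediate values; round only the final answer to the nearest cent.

Assessed value = $1,894,940 × 0.394 = $746,606.36
Taxable value = $746,606.36 − $61,100 = $685,506.36
Brackenridge County: $685,506.36 × 0.0051 = $3,496.082436
Ashport ISD: $685,506.36 × 0.026 = $17,823.16536
City of Dunlea: $685,506.36 × 0.00368 = $2,522.6634048
Levies subtotal = $23,841.9112008
After credit = $23,841.9112008 − $2,396 = $21,445.9112008
Total = $21,445.9112008 + $165 = $21,610.9112008

$21,610.91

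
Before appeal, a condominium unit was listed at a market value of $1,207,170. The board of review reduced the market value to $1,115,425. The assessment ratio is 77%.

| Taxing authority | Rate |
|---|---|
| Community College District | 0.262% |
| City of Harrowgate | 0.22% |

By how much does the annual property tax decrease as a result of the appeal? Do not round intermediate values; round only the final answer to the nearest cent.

$340.50

Old assessed value = $1,207,170 × 0.77 = $929,520.9
New assessed value = $1,115,425 × 0.77 = $858,877.25
Combined rate = 0.00262 + 0.0022 = 0.00482
Old tax = $929,520.9 × 0.00482 = $4,480.290738
New tax = $858,877.25 × 0.00482 = $4,139.788345
Reduction = $4,480.290738 − $4,139.788345 = $340.502393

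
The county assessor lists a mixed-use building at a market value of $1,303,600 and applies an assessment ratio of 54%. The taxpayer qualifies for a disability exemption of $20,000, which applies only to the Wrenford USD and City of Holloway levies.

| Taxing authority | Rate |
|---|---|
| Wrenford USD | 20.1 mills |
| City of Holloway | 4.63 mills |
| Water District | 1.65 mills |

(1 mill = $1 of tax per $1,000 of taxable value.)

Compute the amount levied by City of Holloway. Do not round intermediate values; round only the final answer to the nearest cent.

$3,166.66

Assessed value = $1,303,600 × 0.54 = $703,944
City of Holloway taxable value = $703,944 − $20,000 = $683,944
City of Holloway levy = $683,944 × 0.00463 = $3,166.66072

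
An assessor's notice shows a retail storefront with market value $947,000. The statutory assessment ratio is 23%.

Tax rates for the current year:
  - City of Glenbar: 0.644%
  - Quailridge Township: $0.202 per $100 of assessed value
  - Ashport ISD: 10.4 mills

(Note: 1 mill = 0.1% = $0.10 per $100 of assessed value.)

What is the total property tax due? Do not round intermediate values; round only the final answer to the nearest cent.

Assessed value = $947,000 × 0.23 = $217,810
City of Glenbar: $217,810 × 0.00644 = $1,402.6964
Quailridge Township: $217,810 × 0.00202 = $439.9762
Ashport ISD: $217,810 × 0.0104 = $2,265.224
Total = $4,107.8966

$4,107.90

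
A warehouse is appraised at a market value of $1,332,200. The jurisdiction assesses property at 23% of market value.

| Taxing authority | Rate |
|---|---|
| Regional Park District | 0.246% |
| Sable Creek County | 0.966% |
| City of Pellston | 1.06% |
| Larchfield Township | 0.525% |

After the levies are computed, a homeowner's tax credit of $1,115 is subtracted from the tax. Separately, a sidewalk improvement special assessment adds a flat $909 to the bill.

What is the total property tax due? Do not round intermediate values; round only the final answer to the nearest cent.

$8,364.18

Assessed value = $1,332,200 × 0.23 = $306,406
Regional Park District: $306,406 × 0.00246 = $753.75876
Sable Creek County: $306,406 × 0.00966 = $2,959.88196
City of Pellston: $306,406 × 0.0106 = $3,247.9036
Larchfield Township: $306,406 × 0.00525 = $1,608.6315
Levies subtotal = $8,570.17582
After credit = $8,570.17582 − $1,115 = $7,455.17582
Total = $7,455.17582 + $909 = $8,364.17582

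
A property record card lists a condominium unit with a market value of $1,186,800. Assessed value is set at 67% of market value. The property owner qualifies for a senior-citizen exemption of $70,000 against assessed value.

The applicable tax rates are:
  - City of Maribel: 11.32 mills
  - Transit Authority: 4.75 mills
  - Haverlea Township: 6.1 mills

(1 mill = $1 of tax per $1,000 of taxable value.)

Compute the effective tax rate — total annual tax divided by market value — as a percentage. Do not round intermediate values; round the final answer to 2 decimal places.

1.35%

Assessed value = $1,186,800 × 0.67 = $795,156
Taxable value = $795,156 − $70,000 = $725,156
City of Maribel: $725,156 × 0.01132 = $8,208.76592
Transit Authority: $725,156 × 0.00475 = $3,444.491
Haverlea Township: $725,156 × 0.0061 = $4,423.4516
Total tax = $16,076.70852
Effective rate = $16,076.70852 ÷ $1,186,800 = 1.35% of market value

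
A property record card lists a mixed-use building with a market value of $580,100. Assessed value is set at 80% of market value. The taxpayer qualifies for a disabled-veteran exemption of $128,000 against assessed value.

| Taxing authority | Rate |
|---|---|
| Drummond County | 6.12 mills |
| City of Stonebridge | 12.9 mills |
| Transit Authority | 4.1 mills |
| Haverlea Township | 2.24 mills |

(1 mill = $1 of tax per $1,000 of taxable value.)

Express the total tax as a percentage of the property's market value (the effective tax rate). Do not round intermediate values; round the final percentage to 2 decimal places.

1.47%

Assessed value = $580,100 × 0.8 = $464,080
Taxable value = $464,080 − $128,000 = $336,080
Drummond County: $336,080 × 0.00612 = $2,056.8096
City of Stonebridge: $336,080 × 0.0129 = $4,335.432
Transit Authority: $336,080 × 0.0041 = $1,377.928
Haverlea Township: $336,080 × 0.00224 = $752.8192
Total tax = $8,522.9888
Effective rate = $8,522.9888 ÷ $580,100 = 1.47% of market value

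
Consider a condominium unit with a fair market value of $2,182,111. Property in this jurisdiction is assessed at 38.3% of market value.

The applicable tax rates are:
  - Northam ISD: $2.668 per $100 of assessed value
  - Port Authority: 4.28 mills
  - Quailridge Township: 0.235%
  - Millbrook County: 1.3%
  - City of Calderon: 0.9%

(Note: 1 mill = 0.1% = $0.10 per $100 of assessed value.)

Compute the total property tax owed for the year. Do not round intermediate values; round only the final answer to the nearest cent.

Assessed value = $2,182,111 × 0.383 = $835,748.513
Northam ISD: $835,748.513 × 0.02668 = $22,297.77032684
Port Authority: $835,748.513 × 0.00428 = $3,577.00363564
Quailridge Township: $835,748.513 × 0.00235 = $1,964.00900555
Millbrook County: $835,748.513 × 0.013 = $10,864.730669
City of Calderon: $835,748.513 × 0.009 = $7,521.736617
Total = $46,225.25025403

$46,225.25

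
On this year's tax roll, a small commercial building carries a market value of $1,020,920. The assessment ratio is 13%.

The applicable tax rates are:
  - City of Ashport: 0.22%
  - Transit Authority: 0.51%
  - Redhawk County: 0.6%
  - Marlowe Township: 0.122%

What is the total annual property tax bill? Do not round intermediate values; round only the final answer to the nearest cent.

Assessed value = $1,020,920 × 0.13 = $132,719.6
City of Ashport: $132,719.6 × 0.0022 = $291.98312
Transit Authority: $132,719.6 × 0.0051 = $676.86996
Redhawk County: $132,719.6 × 0.006 = $796.3176
Marlowe Township: $132,719.6 × 0.00122 = $161.917912
Total = $291.98312 + $676.86996 + $796.3176 + $161.917912 = $1,927.088592

$1,927.09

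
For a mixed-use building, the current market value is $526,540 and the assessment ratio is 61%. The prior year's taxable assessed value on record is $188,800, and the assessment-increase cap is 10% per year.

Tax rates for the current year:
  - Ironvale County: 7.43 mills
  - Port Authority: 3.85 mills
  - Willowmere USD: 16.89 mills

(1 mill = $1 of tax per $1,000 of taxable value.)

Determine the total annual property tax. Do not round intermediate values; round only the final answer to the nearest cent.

$5,850.35

Uncapped assessed value = $526,540 × 0.61 = $321,189.4
Cap limit = $188,800 × 1.1 = $207,680
Taxable assessed value = min($321,189.4, $207,680) = $207,680 (cap binds)
Ironvale County: $207,680 × 0.00743 = $1,543.0624
Port Authority: $207,680 × 0.00385 = $799.568
Willowmere USD: $207,680 × 0.01689 = $3,507.7152
Total = $5,850.3456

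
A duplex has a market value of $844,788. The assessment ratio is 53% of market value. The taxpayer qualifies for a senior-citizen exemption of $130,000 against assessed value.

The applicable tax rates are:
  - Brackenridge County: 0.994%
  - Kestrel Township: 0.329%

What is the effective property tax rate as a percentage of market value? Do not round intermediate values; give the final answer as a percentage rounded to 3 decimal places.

0.498%

Assessed value = $844,788 × 0.53 = $447,737.64
Taxable value = $447,737.64 − $130,000 = $317,737.64
Brackenridge County: $317,737.64 × 0.00994 = $3,158.3121416
Kestrel Township: $317,737.64 × 0.00329 = $1,045.3568356
Total tax = $4,203.6689772
Effective rate = $4,203.6689772 ÷ $844,788 = 0.498% of market value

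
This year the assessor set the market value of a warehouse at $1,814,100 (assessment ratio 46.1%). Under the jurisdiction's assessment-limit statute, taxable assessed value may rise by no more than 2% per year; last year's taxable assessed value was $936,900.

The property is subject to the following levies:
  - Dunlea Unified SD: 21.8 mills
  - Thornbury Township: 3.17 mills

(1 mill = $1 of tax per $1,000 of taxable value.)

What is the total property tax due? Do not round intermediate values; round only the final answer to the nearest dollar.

Uncapped assessed value = $1,814,100 × 0.461 = $836,300.1
Cap limit = $936,900 × 1.02 = $955,638
Taxable assessed value = min($836,300.1, $955,638) = $836,300.1 (cap does not bind)
Dunlea Unified SD: $836,300.1 × 0.0218 = $18,231.34218
Thornbury Township: $836,300.1 × 0.00317 = $2,651.071317
Total = $20,882.413497

$20,882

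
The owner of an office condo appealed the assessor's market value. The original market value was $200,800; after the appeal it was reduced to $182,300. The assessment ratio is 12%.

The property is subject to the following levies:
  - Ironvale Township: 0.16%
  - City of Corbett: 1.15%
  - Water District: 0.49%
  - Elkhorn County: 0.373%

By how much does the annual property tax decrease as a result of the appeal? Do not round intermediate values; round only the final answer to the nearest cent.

Old assessed value = $200,800 × 0.12 = $24,096
New assessed value = $182,300 × 0.12 = $21,876
Combined rate = 0.0016 + 0.0115 + 0.0049 + 0.00373 = 0.02173
Old tax = $24,096 × 0.02173 = $523.60608
New tax = $21,876 × 0.02173 = $475.36548
Reduction = $523.60608 − $475.36548 = $48.2406

$48.24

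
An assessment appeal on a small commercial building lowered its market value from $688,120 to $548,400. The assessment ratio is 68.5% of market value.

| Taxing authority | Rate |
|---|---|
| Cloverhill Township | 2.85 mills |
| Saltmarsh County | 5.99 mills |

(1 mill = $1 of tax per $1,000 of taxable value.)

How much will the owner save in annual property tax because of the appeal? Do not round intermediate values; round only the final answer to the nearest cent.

$846.06

Old assessed value = $688,120 × 0.685 = $471,362.2
New assessed value = $548,400 × 0.685 = $375,654
Combined rate = 0.00285 + 0.00599 = 0.00884
Old tax = $471,362.2 × 0.00884 = $4,166.841848
New tax = $375,654 × 0.00884 = $3,320.78136
Reduction = $4,166.841848 − $3,320.78136 = $846.060488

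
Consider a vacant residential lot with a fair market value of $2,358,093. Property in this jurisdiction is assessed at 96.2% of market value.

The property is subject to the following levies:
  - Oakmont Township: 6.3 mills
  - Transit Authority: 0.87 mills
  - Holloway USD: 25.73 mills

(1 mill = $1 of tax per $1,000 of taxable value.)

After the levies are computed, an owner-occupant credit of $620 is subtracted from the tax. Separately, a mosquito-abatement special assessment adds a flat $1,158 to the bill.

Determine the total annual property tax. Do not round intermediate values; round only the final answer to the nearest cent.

Assessed value = $2,358,093 × 0.962 = $2,268,485.466
Oakmont Township: $2,268,485.466 × 0.0063 = $14,291.4584358
Transit Authority: $2,268,485.466 × 0.00087 = $1,973.58235542
Holloway USD: $2,268,485.466 × 0.02573 = $58,368.13104018
Levies subtotal = $74,633.1718314
After credit = $74,633.1718314 − $620 = $74,013.1718314
Total = $74,013.1718314 + $1,158 = $75,171.1718314

$75,171.17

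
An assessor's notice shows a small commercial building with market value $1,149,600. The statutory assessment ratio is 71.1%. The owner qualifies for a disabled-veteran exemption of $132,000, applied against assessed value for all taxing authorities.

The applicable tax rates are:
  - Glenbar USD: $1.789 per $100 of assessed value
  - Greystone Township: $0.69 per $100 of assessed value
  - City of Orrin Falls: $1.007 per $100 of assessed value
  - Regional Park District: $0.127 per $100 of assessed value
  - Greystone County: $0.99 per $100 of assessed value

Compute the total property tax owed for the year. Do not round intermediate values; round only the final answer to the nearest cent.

Assessed value = $1,149,600 × 0.711 = $817,365.6
Taxable value = $817,365.6 − $132,000 = $685,365.6
Glenbar USD: $685,365.6 × 0.01789 = $12,261.190584
Greystone Township: $685,365.6 × 0.0069 = $4,729.02264
City of Orrin Falls: $685,365.6 × 0.01007 = $6,901.631592
Regional Park District: $685,365.6 × 0.00127 = $870.414312
Greystone County: $685,365.6 × 0.0099 = $6,785.11944
Total = $12,261.190584 + $4,729.02264 + $6,901.631592 + $870.414312 + $6,785.11944 = $31,547.378568

$31,547.38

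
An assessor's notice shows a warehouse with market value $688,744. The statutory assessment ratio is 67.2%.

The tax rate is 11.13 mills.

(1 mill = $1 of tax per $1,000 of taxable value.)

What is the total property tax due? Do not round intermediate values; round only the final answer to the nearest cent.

$5,151.36

Assessed value = $688,744 × 0.672 = $462,835.968
Tax = $462,835.968 × 0.01113 = $5,151.36432384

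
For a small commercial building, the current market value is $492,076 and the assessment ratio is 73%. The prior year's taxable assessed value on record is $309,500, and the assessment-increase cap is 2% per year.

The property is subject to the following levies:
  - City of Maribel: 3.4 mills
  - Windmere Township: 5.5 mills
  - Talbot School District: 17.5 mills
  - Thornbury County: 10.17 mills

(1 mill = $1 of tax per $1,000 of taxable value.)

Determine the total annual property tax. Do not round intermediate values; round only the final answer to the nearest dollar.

$11,545

Uncapped assessed value = $492,076 × 0.73 = $359,215.48
Cap limit = $309,500 × 1.02 = $315,690
Taxable assessed value = min($359,215.48, $315,690) = $315,690 (cap binds)
City of Maribel: $315,690 × 0.0034 = $1,073.346
Windmere Township: $315,690 × 0.0055 = $1,736.295
Talbot School District: $315,690 × 0.0175 = $5,524.575
Thornbury County: $315,690 × 0.01017 = $3,210.5673
Total = $11,544.7833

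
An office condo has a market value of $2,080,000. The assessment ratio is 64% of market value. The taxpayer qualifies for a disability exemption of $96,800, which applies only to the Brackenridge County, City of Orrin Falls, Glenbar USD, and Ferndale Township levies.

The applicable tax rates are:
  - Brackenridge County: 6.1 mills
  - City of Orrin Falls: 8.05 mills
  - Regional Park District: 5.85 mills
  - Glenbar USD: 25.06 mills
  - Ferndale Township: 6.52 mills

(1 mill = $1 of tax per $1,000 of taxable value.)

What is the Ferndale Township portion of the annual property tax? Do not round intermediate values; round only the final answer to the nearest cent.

$8,048.29

Assessed value = $2,080,000 × 0.64 = $1,331,200
Ferndale Township taxable value = $1,331,200 − $96,800 = $1,234,400
Ferndale Township levy = $1,234,400 × 0.00652 = $8,048.288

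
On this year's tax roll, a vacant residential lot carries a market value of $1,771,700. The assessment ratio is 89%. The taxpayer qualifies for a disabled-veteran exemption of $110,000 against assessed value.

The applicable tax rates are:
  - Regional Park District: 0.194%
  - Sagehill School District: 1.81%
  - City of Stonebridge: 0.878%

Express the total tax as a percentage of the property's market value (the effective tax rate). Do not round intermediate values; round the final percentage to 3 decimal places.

2.386%

Assessed value = $1,771,700 × 0.89 = $1,576,813
Taxable value = $1,576,813 − $110,000 = $1,466,813
Regional Park District: $1,466,813 × 0.00194 = $2,845.61722
Sagehill School District: $1,466,813 × 0.0181 = $26,549.3153
City of Stonebridge: $1,466,813 × 0.00878 = $12,878.61814
Total tax = $42,273.55066
Effective rate = $42,273.55066 ÷ $1,771,700 = 2.386% of market value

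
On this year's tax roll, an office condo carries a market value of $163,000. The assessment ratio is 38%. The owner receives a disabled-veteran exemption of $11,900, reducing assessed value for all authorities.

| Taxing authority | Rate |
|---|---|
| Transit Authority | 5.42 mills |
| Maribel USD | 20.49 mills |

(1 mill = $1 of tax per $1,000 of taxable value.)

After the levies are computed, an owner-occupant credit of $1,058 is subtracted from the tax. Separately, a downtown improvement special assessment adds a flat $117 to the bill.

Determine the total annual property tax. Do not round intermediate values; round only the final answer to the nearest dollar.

$356

Assessed value = $163,000 × 0.38 = $61,940
Taxable value = $61,940 − $11,900 = $50,040
Transit Authority: $50,040 × 0.00542 = $271.2168
Maribel USD: $50,040 × 0.02049 = $1,025.3196
Levies subtotal = $1,296.5364
After credit = $1,296.5364 − $1,058 = $238.5364
Total = $238.5364 + $117 = $355.5364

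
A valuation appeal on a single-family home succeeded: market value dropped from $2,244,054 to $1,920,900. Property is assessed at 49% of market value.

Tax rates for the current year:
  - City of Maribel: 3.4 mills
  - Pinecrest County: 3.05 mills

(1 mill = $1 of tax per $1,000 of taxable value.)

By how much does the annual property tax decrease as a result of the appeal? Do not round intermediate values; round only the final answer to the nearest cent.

Old assessed value = $2,244,054 × 0.49 = $1,099,586.46
New assessed value = $1,920,900 × 0.49 = $941,241
Combined rate = 0.0034 + 0.00305 = 0.00645
Old tax = $1,099,586.46 × 0.00645 = $7,092.332667
New tax = $941,241 × 0.00645 = $6,071.00445
Reduction = $7,092.332667 − $6,071.00445 = $1,021.328217

$1,021.33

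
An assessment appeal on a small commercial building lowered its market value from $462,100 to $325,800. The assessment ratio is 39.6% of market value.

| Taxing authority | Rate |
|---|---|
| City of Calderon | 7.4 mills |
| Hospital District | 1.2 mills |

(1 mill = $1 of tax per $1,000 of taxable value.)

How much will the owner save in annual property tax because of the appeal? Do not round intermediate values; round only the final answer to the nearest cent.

Old assessed value = $462,100 × 0.396 = $182,991.6
New assessed value = $325,800 × 0.396 = $129,016.8
Combined rate = 0.0074 + 0.0012 = 0.0086
Old tax = $182,991.6 × 0.0086 = $1,573.72776
New tax = $129,016.8 × 0.0086 = $1,109.54448
Reduction = $1,573.72776 − $1,109.54448 = $464.18328

$464.18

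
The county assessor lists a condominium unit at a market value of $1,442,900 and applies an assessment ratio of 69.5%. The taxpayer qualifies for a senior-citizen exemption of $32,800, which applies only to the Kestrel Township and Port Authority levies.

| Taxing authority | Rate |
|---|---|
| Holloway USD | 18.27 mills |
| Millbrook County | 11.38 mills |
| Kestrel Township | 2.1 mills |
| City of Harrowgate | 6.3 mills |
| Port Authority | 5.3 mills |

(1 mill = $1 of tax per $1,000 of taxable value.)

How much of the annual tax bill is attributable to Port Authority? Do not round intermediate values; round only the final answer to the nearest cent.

$5,141.08

Assessed value = $1,442,900 × 0.695 = $1,002,815.5
Port Authority taxable value = $1,002,815.5 − $32,800 = $970,015.5
Port Authority levy = $970,015.5 × 0.0053 = $5,141.08215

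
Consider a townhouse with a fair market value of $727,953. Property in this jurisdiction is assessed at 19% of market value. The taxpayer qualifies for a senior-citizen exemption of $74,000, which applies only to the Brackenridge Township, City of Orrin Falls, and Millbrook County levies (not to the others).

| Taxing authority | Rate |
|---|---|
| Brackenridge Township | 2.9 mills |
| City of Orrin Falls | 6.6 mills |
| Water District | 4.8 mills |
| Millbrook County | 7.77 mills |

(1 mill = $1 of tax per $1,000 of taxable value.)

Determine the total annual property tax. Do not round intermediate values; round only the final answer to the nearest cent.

$1,774.55

Assessed value = $727,953 × 0.19 = $138,311.07
Brackenridge Township: ($138,311.07 − $74,000) × 0.0029 = $64,311.07 × 0.0029 = $186.502103
City of Orrin Falls: ($138,311.07 − $74,000) × 0.0066 = $64,311.07 × 0.0066 = $424.453062
Water District: $138,311.07 × 0.0048 = $663.893136
Millbrook County: ($138,311.07 − $74,000) × 0.00777 = $64,311.07 × 0.00777 = $499.6970139
Total = $1,774.5453149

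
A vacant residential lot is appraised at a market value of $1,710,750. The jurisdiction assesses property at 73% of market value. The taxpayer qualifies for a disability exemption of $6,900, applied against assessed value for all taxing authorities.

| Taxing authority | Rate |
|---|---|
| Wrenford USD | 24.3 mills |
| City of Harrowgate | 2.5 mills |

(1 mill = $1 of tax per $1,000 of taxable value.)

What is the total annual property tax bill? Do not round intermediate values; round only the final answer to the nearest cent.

$33,284.19

Assessed value = $1,710,750 × 0.73 = $1,248,847.5
Taxable value = $1,248,847.5 − $6,900 = $1,241,947.5
Wrenford USD: $1,241,947.5 × 0.0243 = $30,179.32425
City of Harrowgate: $1,241,947.5 × 0.0025 = $3,104.86875
Total = $30,179.32425 + $3,104.86875 = $33,284.193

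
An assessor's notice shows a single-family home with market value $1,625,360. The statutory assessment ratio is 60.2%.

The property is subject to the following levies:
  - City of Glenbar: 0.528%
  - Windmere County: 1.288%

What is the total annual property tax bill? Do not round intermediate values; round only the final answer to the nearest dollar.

$17,769

Assessed value = $1,625,360 × 0.602 = $978,466.72
City of Glenbar: $978,466.72 × 0.00528 = $5,166.3042816
Windmere County: $978,466.72 × 0.01288 = $12,602.6513536
Total = $5,166.3042816 + $12,602.6513536 = $17,768.9556352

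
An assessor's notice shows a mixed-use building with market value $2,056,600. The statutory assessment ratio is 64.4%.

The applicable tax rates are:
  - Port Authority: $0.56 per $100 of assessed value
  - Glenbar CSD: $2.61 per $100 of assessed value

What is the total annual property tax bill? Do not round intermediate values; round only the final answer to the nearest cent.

$41,985.08

Assessed value = $2,056,600 × 0.644 = $1,324,450.4
Port Authority: $1,324,450.4 × 0.0056 = $7,416.92224
Glenbar CSD: $1,324,450.4 × 0.0261 = $34,568.15544
Total = $7,416.92224 + $34,568.15544 = $41,985.07768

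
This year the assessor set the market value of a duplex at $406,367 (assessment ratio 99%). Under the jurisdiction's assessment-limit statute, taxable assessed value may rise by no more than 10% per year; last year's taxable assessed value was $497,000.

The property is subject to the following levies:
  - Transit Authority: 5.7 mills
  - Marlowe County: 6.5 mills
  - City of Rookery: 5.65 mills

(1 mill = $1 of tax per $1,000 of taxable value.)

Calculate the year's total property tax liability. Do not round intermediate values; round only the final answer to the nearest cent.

Uncapped assessed value = $406,367 × 0.99 = $402,303.33
Cap limit = $497,000 × 1.1 = $546,700
Taxable assessed value = min($402,303.33, $546,700) = $402,303.33 (cap does not bind)
Transit Authority: $402,303.33 × 0.0057 = $2,293.128981
Marlowe County: $402,303.33 × 0.0065 = $2,614.971645
City of Rookery: $402,303.33 × 0.00565 = $2,273.0138145
Total = $7,181.1144405

$7,181.11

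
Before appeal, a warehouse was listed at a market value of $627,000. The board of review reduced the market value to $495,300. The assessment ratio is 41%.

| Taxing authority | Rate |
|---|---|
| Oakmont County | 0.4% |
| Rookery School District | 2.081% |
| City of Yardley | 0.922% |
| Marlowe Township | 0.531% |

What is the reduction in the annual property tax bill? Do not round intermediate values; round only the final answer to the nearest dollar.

Old assessed value = $627,000 × 0.41 = $257,070
New assessed value = $495,300 × 0.41 = $203,073
Combined rate = 0.004 + 0.02081 + 0.00922 + 0.00531 = 0.03934
Old tax = $257,070 × 0.03934 = $10,113.1338
New tax = $203,073 × 0.03934 = $7,988.89182
Reduction = $10,113.1338 − $7,988.89182 = $2,124.24198

$2,124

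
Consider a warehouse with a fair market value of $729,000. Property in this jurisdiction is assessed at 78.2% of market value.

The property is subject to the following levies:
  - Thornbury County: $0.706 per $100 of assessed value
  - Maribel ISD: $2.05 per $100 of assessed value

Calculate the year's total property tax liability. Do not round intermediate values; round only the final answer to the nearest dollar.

Assessed value = $729,000 × 0.782 = $570,078
Thornbury County: $570,078 × 0.00706 = $4,024.75068
Maribel ISD: $570,078 × 0.0205 = $11,686.599
Total = $4,024.75068 + $11,686.599 = $15,711.34968

$15,711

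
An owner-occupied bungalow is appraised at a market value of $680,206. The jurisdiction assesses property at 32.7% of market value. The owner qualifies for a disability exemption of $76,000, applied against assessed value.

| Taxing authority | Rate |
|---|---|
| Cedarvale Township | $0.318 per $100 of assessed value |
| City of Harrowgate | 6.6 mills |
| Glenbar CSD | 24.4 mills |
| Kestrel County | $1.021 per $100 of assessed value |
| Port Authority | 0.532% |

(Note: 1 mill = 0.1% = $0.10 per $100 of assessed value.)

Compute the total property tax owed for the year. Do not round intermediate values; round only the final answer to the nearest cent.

Assessed value = $680,206 × 0.327 = $222,427.362
Taxable value = $222,427.362 − $76,000 = $146,427.362
Cedarvale Township: $146,427.362 × 0.00318 = $465.63901116
City of Harrowgate: $146,427.362 × 0.0066 = $966.4205892
Glenbar CSD: $146,427.362 × 0.0244 = $3,572.8276328
Kestrel County: $146,427.362 × 0.01021 = $1,495.02336602
Port Authority: $146,427.362 × 0.00532 = $778.99356584
Total = $7,278.90416502

$7,278.90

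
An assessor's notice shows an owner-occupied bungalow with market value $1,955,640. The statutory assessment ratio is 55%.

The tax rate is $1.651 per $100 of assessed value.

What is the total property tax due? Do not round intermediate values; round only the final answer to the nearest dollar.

$17,758

Assessed value = $1,955,640 × 0.55 = $1,075,602
Tax = $1,075,602 × 0.01651 = $17,758.18902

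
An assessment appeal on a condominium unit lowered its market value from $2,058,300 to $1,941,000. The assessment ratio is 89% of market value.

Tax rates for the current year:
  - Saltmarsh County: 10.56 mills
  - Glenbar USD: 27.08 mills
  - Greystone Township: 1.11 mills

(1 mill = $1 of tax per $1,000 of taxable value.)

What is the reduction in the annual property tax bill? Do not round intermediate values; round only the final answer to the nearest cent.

Old assessed value = $2,058,300 × 0.89 = $1,831,887
New assessed value = $1,941,000 × 0.89 = $1,727,490
Combined rate = 0.01056 + 0.02708 + 0.00111 = 0.03875
Old tax = $1,831,887 × 0.03875 = $70,985.62125
New tax = $1,727,490 × 0.03875 = $66,940.2375
Reduction = $70,985.62125 − $66,940.2375 = $4,045.38375

$4,045.38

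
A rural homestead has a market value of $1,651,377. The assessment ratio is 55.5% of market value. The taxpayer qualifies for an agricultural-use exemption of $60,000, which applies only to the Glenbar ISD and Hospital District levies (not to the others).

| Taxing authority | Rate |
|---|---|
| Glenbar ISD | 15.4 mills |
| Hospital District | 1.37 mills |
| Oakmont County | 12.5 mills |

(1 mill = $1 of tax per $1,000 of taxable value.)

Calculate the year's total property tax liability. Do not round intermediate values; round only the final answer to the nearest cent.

$25,820.17

Assessed value = $1,651,377 × 0.555 = $916,514.235
Glenbar ISD: ($916,514.235 − $60,000) × 0.0154 = $856,514.235 × 0.0154 = $13,190.319219
Hospital District: ($916,514.235 − $60,000) × 0.00137 = $856,514.235 × 0.00137 = $1,173.42450195
Oakmont County: $916,514.235 × 0.0125 = $11,456.4279375
Total = $25,820.17165845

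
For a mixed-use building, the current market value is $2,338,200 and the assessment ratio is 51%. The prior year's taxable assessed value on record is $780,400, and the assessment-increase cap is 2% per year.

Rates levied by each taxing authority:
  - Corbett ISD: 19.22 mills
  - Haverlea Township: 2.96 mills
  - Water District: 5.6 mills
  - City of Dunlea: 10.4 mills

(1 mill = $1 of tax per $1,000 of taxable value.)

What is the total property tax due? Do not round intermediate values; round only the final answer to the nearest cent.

$30,391.59

Uncapped assessed value = $2,338,200 × 0.51 = $1,192,482
Cap limit = $780,400 × 1.02 = $796,008
Taxable assessed value = min($1,192,482, $796,008) = $796,008 (cap binds)
Corbett ISD: $796,008 × 0.01922 = $15,299.27376
Haverlea Township: $796,008 × 0.00296 = $2,356.18368
Water District: $796,008 × 0.0056 = $4,457.6448
City of Dunlea: $796,008 × 0.0104 = $8,278.4832
Total = $30,391.58544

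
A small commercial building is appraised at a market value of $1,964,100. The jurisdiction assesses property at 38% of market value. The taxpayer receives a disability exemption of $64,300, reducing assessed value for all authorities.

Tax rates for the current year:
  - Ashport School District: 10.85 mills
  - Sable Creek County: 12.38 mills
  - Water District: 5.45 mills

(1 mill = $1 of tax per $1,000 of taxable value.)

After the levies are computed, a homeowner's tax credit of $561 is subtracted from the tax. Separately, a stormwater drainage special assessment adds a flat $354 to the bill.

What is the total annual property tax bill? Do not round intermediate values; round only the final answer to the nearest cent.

Assessed value = $1,964,100 × 0.38 = $746,358
Taxable value = $746,358 − $64,300 = $682,058
Ashport School District: $682,058 × 0.01085 = $7,400.3293
Sable Creek County: $682,058 × 0.01238 = $8,443.87804
Water District: $682,058 × 0.00545 = $3,717.2161
Levies subtotal = $19,561.42344
After credit = $19,561.42344 − $561 = $19,000.42344
Total = $19,000.42344 + $354 = $19,354.42344

$19,354.42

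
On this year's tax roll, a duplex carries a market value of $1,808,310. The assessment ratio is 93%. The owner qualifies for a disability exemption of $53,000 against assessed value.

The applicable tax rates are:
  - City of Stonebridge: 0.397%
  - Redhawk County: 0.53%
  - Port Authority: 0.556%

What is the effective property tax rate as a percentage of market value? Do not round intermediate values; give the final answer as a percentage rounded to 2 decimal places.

Assessed value = $1,808,310 × 0.93 = $1,681,728.3
Taxable value = $1,681,728.3 − $53,000 = $1,628,728.3
City of Stonebridge: $1,628,728.3 × 0.00397 = $6,466.051351
Redhawk County: $1,628,728.3 × 0.0053 = $8,632.25999
Port Authority: $1,628,728.3 × 0.00556 = $9,055.729348
Total tax = $24,154.040689
Effective rate = $24,154.040689 ÷ $1,808,310 = 1.34% of market value

1.34%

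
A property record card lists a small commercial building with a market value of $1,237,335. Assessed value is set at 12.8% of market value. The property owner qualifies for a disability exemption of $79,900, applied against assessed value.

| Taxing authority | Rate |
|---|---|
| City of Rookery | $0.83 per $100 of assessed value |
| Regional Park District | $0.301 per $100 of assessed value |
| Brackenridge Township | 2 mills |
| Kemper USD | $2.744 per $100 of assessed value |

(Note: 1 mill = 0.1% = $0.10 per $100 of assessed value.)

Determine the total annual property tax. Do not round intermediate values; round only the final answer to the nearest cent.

$3,198.01

Assessed value = $1,237,335 × 0.128 = $158,378.88
Taxable value = $158,378.88 − $79,900 = $78,478.88
City of Rookery: $78,478.88 × 0.0083 = $651.374704
Regional Park District: $78,478.88 × 0.00301 = $236.2214288
Brackenridge Township: $78,478.88 × 0.002 = $156.95776
Kemper USD: $78,478.88 × 0.02744 = $2,153.4604672
Total = $3,198.01436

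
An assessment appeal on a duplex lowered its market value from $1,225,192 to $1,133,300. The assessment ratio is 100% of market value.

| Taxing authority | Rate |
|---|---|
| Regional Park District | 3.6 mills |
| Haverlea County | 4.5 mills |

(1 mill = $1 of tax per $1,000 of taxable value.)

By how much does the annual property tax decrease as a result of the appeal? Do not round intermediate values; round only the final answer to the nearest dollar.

Old assessed value = $1,225,192 × 1 = $1,225,192
New assessed value = $1,133,300 × 1 = $1,133,300
Combined rate = 0.0036 + 0.0045 = 0.0081
Old tax = $1,225,192 × 0.0081 = $9,924.0552
New tax = $1,133,300 × 0.0081 = $9,179.73
Reduction = $9,924.0552 − $9,179.73 = $744.3252

$744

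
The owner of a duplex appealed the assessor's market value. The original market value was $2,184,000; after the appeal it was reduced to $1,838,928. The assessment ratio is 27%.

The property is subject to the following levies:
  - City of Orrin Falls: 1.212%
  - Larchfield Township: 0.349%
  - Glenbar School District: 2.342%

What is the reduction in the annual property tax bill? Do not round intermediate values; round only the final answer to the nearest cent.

$3,636.40

Old assessed value = $2,184,000 × 0.27 = $589,680
New assessed value = $1,838,928 × 0.27 = $496,510.56
Combined rate = 0.01212 + 0.00349 + 0.02342 = 0.03903
Old tax = $589,680 × 0.03903 = $23,015.2104
New tax = $496,510.56 × 0.03903 = $19,378.8071568
Reduction = $23,015.2104 − $19,378.8071568 = $3,636.4032432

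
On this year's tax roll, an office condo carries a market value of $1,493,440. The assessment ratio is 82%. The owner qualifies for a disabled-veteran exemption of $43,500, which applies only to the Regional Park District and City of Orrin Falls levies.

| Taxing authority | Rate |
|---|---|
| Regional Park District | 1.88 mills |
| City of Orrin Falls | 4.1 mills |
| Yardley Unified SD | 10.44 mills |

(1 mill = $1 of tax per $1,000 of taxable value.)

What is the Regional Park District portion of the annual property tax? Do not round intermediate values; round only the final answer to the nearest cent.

Assessed value = $1,493,440 × 0.82 = $1,224,620.8
Regional Park District taxable value = $1,224,620.8 − $43,500 = $1,181,120.8
Regional Park District levy = $1,181,120.8 × 0.00188 = $2,220.507104

$2,220.51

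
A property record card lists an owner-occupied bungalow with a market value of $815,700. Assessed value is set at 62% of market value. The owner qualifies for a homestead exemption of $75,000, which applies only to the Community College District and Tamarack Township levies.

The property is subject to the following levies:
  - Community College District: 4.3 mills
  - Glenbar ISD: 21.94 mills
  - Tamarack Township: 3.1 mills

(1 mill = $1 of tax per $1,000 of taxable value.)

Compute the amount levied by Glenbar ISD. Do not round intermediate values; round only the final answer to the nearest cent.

Assessed value = $815,700 × 0.62 = $505,734
Glenbar ISD taxable value = $505,734 (exemption does not apply)
Glenbar ISD levy = $505,734 × 0.02194 = $11,095.80396

$11,095.80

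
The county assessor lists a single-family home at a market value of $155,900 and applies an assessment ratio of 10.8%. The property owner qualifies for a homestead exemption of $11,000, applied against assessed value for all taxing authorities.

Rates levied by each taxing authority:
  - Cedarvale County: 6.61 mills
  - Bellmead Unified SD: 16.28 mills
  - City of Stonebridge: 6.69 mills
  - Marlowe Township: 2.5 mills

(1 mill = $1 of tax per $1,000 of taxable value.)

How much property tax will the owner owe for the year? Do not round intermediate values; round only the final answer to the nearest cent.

Assessed value = $155,900 × 0.108 = $16,837.2
Taxable value = $16,837.2 − $11,000 = $5,837.2
Cedarvale County: $5,837.2 × 0.00661 = $38.583892
Bellmead Unified SD: $5,837.2 × 0.01628 = $95.029616
City of Stonebridge: $5,837.2 × 0.00669 = $39.050868
Marlowe Township: $5,837.2 × 0.0025 = $14.593
Total = $38.583892 + $95.029616 + $39.050868 + $14.593 = $187.257376

$187.26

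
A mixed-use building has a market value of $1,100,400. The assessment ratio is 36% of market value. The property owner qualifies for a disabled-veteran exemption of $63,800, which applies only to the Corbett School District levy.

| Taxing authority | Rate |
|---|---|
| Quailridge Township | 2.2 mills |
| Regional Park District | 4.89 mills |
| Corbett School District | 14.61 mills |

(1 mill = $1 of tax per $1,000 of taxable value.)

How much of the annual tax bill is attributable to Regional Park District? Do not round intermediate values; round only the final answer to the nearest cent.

Assessed value = $1,100,400 × 0.36 = $396,144
Regional Park District taxable value = $396,144 (exemption does not apply)
Regional Park District levy = $396,144 × 0.00489 = $1,937.14416

$1,937.14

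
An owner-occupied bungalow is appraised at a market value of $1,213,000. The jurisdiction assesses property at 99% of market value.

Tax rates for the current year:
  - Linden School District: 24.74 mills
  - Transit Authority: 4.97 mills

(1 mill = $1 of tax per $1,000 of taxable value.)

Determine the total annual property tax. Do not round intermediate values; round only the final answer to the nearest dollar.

$35,678

Assessed value = $1,213,000 × 0.99 = $1,200,870
Linden School District: $1,200,870 × 0.02474 = $29,709.5238
Transit Authority: $1,200,870 × 0.00497 = $5,968.3239
Total = $29,709.5238 + $5,968.3239 = $35,677.8477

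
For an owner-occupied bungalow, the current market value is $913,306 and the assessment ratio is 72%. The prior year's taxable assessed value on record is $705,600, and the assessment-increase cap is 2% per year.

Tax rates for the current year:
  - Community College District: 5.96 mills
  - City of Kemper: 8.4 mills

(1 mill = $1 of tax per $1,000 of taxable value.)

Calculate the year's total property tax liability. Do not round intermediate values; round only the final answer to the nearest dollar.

Uncapped assessed value = $913,306 × 0.72 = $657,580.32
Cap limit = $705,600 × 1.02 = $719,712
Taxable assessed value = min($657,580.32, $719,712) = $657,580.32 (cap does not bind)
Community College District: $657,580.32 × 0.00596 = $3,919.1787072
City of Kemper: $657,580.32 × 0.0084 = $5,523.674688
Total = $9,442.8533952

$9,443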